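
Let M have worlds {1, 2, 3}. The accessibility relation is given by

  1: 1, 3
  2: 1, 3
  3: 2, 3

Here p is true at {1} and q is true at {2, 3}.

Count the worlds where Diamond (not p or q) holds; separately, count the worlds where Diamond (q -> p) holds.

3 and 2

For Diamond (not p or q):
1: successors {1, 3}; not p or q there: 1:F, 3:T. ✓
2: successors {1, 3}; not p or q there: 1:F, 3:T. ✓
3: successors {2, 3}; not p or q there: 2:T, 3:T. ✓
— 3 worlds.
For Diamond (q -> p):
1: successors {1, 3}; q -> p there: 1:T, 3:F. ✓
2: successors {1, 3}; q -> p there: 1:T, 3:F. ✓
3: successors {2, 3}; q -> p there: 2:F, 3:F. ✗
— 2 worlds.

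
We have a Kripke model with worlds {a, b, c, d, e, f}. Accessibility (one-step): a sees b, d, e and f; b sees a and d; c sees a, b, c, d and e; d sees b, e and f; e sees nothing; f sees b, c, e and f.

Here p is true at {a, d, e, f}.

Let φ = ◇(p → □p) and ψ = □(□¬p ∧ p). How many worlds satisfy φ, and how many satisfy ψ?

For ◇(p → □p):
a: successors {b, d, e, f}; p → □p there: b:T, d:F, e:T, f:F. ✓
b: successors {a, d}; p → □p there: a:F, d:F. ✗
c: successors {a, b, c, d, e}; p → □p there: a:F, b:T, c:T, d:F, e:T. ✓
d: successors {b, e, f}; p → □p there: b:T, e:T, f:F. ✓
e: no successors, so ◇(p → □p) fails. ✗
f: successors {b, c, e, f}; p → □p there: b:T, c:T, e:T, f:F. ✓
— 4 worlds.
For □(□¬p ∧ p):
a: successors {b, d, e, f}; □¬p ∧ p there: b:F, d:F, e:T, f:F. ✗
b: successors {a, d}; □¬p ∧ p there: a:F, d:F. ✗
c: successors {a, b, c, d, e}; □¬p ∧ p there: a:F, b:F, c:F, d:F, e:T. ✗
d: successors {b, e, f}; □¬p ∧ p there: b:F, e:T, f:F. ✗
e: no successors, so □(□¬p ∧ p) holds vacuously. ✓
f: successors {b, c, e, f}; □¬p ∧ p there: b:F, c:F, e:T, f:F. ✗
— 1 world.

4 and 1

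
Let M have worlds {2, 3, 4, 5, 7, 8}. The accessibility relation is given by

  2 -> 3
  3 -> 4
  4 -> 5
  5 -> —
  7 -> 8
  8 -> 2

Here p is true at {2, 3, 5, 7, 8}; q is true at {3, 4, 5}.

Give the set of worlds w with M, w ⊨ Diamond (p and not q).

2: successors {3}; p and not q there: 3:F. ✗
3: successors {4}; p and not q there: 4:F. ✗
4: successors {5}; p and not q there: 5:F. ✗
5: no successors, so Diamond (p and not q) fails. ✗
7: successors {8}; p and not q there: 8:T. ✓
8: successors {2}; p and not q there: 2:T. ✓

{7, 8}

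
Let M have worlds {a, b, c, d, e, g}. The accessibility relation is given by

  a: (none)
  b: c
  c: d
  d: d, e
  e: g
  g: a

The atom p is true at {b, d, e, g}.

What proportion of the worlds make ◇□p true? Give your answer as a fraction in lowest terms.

2/3

a: no successors, so ◇□p fails. ✗
b: successors {c}; □p there: c:T. ✓
c: successors {d}; □p there: d:T. ✓
d: successors {d, e}; □p there: d:T, e:T. ✓
e: successors {g}; □p there: g:F. ✗
g: successors {a}; □p there: a:T. ✓
That's 4 of 6 worlds, so 4/6 = 2/3.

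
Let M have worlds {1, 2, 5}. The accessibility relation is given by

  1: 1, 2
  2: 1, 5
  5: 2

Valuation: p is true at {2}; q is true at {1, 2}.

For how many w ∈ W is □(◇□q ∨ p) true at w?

2

1: successors {1, 2}; ◇□q ∨ p there: 1:T, 2:T. ✓
2: successors {1, 5}; ◇□q ∨ p there: 1:T, 5:F. ✗
5: successors {2}; ◇□q ∨ p there: 2:T. ✓
Satisfying worlds: {1, 5}.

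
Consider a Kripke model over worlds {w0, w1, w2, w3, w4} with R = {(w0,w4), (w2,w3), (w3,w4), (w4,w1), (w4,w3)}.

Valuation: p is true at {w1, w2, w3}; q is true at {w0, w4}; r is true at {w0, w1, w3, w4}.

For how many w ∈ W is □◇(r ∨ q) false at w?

w0: successors {w4}; ◇(r ∨ q) there: w4:T. ✓
w1: no successors, so □◇(r ∨ q) holds vacuously. ✓
w2: successors {w3}; ◇(r ∨ q) there: w3:T. ✓
w3: successors {w4}; ◇(r ∨ q) there: w4:T. ✓
w4: successors {w1, w3}; ◇(r ∨ q) there: w1:F, w3:T. ✗
Satisfying worlds: {w0, w1, w2, w3}.
So □◇(r ∨ q) fails at the other 1 world.

1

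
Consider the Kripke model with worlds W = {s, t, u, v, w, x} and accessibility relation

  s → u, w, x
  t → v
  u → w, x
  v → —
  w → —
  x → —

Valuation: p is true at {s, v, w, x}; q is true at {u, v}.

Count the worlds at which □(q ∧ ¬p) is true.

3

s: successors {u, w, x}; q ∧ ¬p there: u:T, w:F, x:F. ✗
t: successors {v}; q ∧ ¬p there: v:F. ✗
u: successors {w, x}; q ∧ ¬p there: w:F, x:F. ✗
v: no successors, so □(q ∧ ¬p) holds vacuously. ✓
w: no successors, so □(q ∧ ¬p) holds vacuously. ✓
x: no successors, so □(q ∧ ¬p) holds vacuously. ✓
Satisfying worlds: {v, w, x}.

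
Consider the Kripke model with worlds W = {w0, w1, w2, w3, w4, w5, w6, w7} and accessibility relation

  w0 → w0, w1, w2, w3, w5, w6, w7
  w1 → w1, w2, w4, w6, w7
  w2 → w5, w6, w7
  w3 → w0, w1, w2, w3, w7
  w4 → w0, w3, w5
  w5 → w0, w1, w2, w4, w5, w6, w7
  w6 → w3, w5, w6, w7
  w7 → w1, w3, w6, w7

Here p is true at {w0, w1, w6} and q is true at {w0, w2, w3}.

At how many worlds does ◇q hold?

w0: successors {w0, w1, w2, w3, w5, w6, w7}; q there: w0:T, w1:F, w2:T, w3:T, w5:F, w6:F, w7:F. ✓
w1: successors {w1, w2, w4, w6, w7}; q there: w1:F, w2:T, w4:F, w6:F, w7:F. ✓
w2: successors {w5, w6, w7}; q there: w5:F, w6:F, w7:F. ✗
w3: successors {w0, w1, w2, w3, w7}; q there: w0:T, w1:F, w2:T, w3:T, w7:F. ✓
w4: successors {w0, w3, w5}; q there: w0:T, w3:T, w5:F. ✓
w5: successors {w0, w1, w2, w4, w5, w6, w7}; q there: w0:T, w1:F, w2:T, w4:F, w5:F, w6:F, w7:F. ✓
w6: successors {w3, w5, w6, w7}; q there: w3:T, w5:F, w6:F, w7:F. ✓
w7: successors {w1, w3, w6, w7}; q there: w1:F, w3:T, w6:F, w7:F. ✓
Satisfying worlds: {w0, w1, w3, w4, w5, w6, w7}.

7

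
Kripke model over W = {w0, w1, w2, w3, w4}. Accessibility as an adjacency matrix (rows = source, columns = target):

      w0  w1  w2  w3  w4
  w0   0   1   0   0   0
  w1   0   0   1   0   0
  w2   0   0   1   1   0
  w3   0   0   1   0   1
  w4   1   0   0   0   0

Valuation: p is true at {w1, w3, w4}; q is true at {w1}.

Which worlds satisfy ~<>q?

w0: <>q is T. ✗
w1: <>q is F. ✓
w2: <>q is F. ✓
w3: <>q is F. ✓
w4: <>q is F. ✓

{w1, w2, w3, w4}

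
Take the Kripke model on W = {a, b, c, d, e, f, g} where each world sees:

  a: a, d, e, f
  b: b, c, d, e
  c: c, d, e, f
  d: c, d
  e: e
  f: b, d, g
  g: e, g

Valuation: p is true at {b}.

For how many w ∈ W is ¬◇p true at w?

5

a: ◇p is F. ✓
b: ◇p is T. ✗
c: ◇p is F. ✓
d: ◇p is F. ✓
e: ◇p is F. ✓
f: ◇p is T. ✗
g: ◇p is F. ✓
Satisfying worlds: {a, c, d, e, g}.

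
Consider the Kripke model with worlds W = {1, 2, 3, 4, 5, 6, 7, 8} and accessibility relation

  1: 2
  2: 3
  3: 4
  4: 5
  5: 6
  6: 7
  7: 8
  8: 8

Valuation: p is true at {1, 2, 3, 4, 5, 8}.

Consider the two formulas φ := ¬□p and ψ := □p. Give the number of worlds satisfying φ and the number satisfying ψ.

For ¬□p:
1: □p is T. ✗
2: □p is T. ✗
3: □p is T. ✗
4: □p is T. ✗
5: □p is F. ✓
6: □p is F. ✓
7: □p is T. ✗
8: □p is T. ✗
— 2 worlds.
For □p:
1: successors {2}; p there: 2:T. ✓
2: successors {3}; p there: 3:T. ✓
3: successors {4}; p there: 4:T. ✓
4: successors {5}; p there: 5:T. ✓
5: successors {6}; p there: 6:F. ✗
6: successors {7}; p there: 7:F. ✗
7: successors {8}; p there: 8:T. ✓
8: successors {8}; p there: 8:T. ✓
— 6 worlds.

2 and 6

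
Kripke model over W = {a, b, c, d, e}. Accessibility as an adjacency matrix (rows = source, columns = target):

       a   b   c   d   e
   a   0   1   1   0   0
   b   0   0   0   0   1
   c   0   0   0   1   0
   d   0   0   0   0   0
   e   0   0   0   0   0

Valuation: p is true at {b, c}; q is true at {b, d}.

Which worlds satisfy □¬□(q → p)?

a: successors {b, c}; ¬□(q → p) there: b:F, c:T. ✗
b: successors {e}; ¬□(q → p) there: e:F. ✗
c: successors {d}; ¬□(q → p) there: d:F. ✗
d: no successors, so □¬□(q → p) holds vacuously. ✓
e: no successors, so □¬□(q → p) holds vacuously. ✓

{d, e}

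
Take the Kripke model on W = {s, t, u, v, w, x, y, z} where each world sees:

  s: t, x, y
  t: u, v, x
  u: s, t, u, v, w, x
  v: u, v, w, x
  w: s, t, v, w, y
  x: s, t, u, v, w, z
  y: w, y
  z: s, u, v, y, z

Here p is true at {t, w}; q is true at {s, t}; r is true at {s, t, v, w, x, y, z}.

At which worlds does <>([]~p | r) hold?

s: successors {t, x, y}; []~p | r there: t:T, x:T, y:T. ✓
t: successors {u, v, x}; []~p | r there: u:F, v:T, x:T. ✓
u: successors {s, t, u, v, w, x}; []~p | r there: s:T, t:T, u:F, v:T, w:T, x:T. ✓
v: successors {u, v, w, x}; []~p | r there: u:F, v:T, w:T, x:T. ✓
w: successors {s, t, v, w, y}; []~p | r there: s:T, t:T, v:T, w:T, y:T. ✓
x: successors {s, t, u, v, w, z}; []~p | r there: s:T, t:T, u:F, v:T, w:T, z:T. ✓
y: successors {w, y}; []~p | r there: w:T, y:T. ✓
z: successors {s, u, v, y, z}; []~p | r there: s:T, u:F, v:T, y:T, z:T. ✓

{s, t, u, v, w, x, y, z}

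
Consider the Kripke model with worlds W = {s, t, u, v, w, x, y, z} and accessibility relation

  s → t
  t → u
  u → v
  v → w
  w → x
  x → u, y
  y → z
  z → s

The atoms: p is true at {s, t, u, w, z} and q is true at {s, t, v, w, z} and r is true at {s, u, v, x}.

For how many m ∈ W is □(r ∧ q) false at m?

6

s: successors {t}; r ∧ q there: t:F. ✗
t: successors {u}; r ∧ q there: u:F. ✗
u: successors {v}; r ∧ q there: v:T. ✓
v: successors {w}; r ∧ q there: w:F. ✗
w: successors {x}; r ∧ q there: x:F. ✗
x: successors {u, y}; r ∧ q there: u:F, y:F. ✗
y: successors {z}; r ∧ q there: z:F. ✗
z: successors {s}; r ∧ q there: s:T. ✓
Satisfying worlds: {u, z}.
So □(r ∧ q) fails at the other 6 worlds.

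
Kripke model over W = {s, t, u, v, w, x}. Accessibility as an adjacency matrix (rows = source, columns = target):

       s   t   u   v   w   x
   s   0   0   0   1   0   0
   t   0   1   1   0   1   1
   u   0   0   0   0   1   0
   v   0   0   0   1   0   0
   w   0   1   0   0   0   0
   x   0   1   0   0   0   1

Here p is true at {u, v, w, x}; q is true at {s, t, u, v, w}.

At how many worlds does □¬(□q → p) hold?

0

s: successors {v}; ¬(□q → p) there: v:F. ✗
t: successors {t, u, w, x}; ¬(□q → p) there: t:F, u:F, w:F, x:F. ✗
u: successors {w}; ¬(□q → p) there: w:F. ✗
v: successors {v}; ¬(□q → p) there: v:F. ✗
w: successors {t}; ¬(□q → p) there: t:F. ✗
x: successors {t, x}; ¬(□q → p) there: t:F, x:F. ✗
Satisfying worlds: ∅.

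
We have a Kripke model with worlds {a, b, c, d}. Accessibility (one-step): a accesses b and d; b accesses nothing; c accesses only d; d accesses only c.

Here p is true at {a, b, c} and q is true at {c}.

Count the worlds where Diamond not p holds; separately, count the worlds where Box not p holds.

For Diamond not p:
a: successors {b, d}; not p there: b:F, d:T. ✓
b: no successors, so Diamond not p fails. ✗
c: successors {d}; not p there: d:T. ✓
d: successors {c}; not p there: c:F. ✗
— 2 worlds.
For Box not p:
a: successors {b, d}; not p there: b:F, d:T. ✗
b: no successors, so Box not p holds vacuously. ✓
c: successors {d}; not p there: d:T. ✓
d: successors {c}; not p there: c:F. ✗
— 2 worlds.

2 and 2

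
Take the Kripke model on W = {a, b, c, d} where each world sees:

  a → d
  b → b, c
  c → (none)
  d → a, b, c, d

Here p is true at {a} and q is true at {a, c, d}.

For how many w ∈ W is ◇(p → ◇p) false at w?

a: successors {d}; p → ◇p there: d:T. ✓
b: successors {b, c}; p → ◇p there: b:T, c:T. ✓
c: no successors, so ◇(p → ◇p) fails. ✗
d: successors {a, b, c, d}; p → ◇p there: a:F, b:T, c:T, d:T. ✓
Satisfying worlds: {a, b, d}.
So ◇(p → ◇p) fails at the other 1 world.

1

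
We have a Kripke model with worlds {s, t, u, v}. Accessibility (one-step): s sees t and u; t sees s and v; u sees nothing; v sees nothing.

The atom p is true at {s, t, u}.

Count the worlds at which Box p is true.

s: successors {t, u}; p there: t:T, u:T. ✓
t: successors {s, v}; p there: s:T, v:F. ✗
u: no successors, so Box p holds vacuously. ✓
v: no successors, so Box p holds vacuously. ✓
Satisfying worlds: {s, u, v}.

3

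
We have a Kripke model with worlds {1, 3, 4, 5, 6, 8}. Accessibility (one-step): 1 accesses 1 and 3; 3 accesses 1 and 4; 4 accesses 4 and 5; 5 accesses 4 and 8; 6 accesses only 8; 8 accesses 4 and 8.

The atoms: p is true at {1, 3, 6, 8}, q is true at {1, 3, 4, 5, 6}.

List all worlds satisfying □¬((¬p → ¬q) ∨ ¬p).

1: successors {1, 3}; ¬((¬p → ¬q) ∨ ¬p) there: 1:F, 3:F. ✗
3: successors {1, 4}; ¬((¬p → ¬q) ∨ ¬p) there: 1:F, 4:F. ✗
4: successors {4, 5}; ¬((¬p → ¬q) ∨ ¬p) there: 4:F, 5:F. ✗
5: successors {4, 8}; ¬((¬p → ¬q) ∨ ¬p) there: 4:F, 8:F. ✗
6: successors {8}; ¬((¬p → ¬q) ∨ ¬p) there: 8:F. ✗
8: successors {4, 8}; ¬((¬p → ¬q) ∨ ¬p) there: 4:F, 8:F. ✗

∅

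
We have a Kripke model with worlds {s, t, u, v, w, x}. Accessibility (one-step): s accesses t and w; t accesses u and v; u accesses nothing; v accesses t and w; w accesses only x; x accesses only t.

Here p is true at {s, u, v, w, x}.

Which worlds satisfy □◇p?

{s, u, v, x}

s: successors {t, w}; ◇p there: t:T, w:T. ✓
t: successors {u, v}; ◇p there: u:F, v:T. ✗
u: no successors, so □◇p holds vacuously. ✓
v: successors {t, w}; ◇p there: t:T, w:T. ✓
w: successors {x}; ◇p there: x:F. ✗
x: successors {t}; ◇p there: t:T. ✓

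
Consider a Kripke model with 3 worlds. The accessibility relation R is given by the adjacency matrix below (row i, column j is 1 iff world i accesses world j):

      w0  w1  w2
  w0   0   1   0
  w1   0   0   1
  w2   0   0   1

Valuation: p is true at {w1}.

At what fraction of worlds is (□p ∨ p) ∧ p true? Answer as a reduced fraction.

1/3

w0: □p ∨ p is T, p is F. ✗
w1: □p ∨ p is T, p is T. ✓
w2: □p ∨ p is F, p is F. ✗
That's 1 of 3 worlds, so 1/3.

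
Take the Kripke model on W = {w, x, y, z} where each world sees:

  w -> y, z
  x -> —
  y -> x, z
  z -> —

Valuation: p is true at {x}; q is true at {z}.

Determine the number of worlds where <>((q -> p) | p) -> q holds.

w: <>((q -> p) | p) is T, q is F. ✗
x: <>((q -> p) | p) is F, q is F. ✓
y: <>((q -> p) | p) is T, q is F. ✗
z: <>((q -> p) | p) is F, q is T. ✓
Satisfying worlds: {x, z}.

2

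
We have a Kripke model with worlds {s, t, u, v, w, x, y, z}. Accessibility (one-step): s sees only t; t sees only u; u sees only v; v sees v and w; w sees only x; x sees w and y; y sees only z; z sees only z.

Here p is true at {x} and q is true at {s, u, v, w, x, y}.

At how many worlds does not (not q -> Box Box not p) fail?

s: not q -> Box Box not p is T. ✗
t: not q -> Box Box not p is T. ✗
u: not q -> Box Box not p is T. ✗
v: not q -> Box Box not p is T. ✗
w: not q -> Box Box not p is T. ✗
x: not q -> Box Box not p is T. ✗
y: not q -> Box Box not p is T. ✗
z: not q -> Box Box not p is T. ✗
Satisfying worlds: ∅.
So not (not q -> Box Box not p) fails at the other 8 worlds.

8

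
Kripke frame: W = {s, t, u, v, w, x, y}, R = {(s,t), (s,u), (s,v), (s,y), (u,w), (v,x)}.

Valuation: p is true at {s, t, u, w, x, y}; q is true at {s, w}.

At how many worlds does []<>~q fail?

s: successors {t, u, v, y}; <>~q there: t:F, u:F, v:T, y:F. ✗
t: no successors, so []<>~q holds vacuously. ✓
u: successors {w}; <>~q there: w:F. ✗
v: successors {x}; <>~q there: x:F. ✗
w: no successors, so []<>~q holds vacuously. ✓
x: no successors, so []<>~q holds vacuously. ✓
y: no successors, so []<>~q holds vacuously. ✓
Satisfying worlds: {t, w, x, y}.
So []<>~q fails at the other 3 worlds.

3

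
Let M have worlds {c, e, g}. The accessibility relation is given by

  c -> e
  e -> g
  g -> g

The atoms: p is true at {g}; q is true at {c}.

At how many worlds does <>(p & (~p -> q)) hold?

2

c: successors {e}; p & (~p -> q) there: e:F. ✗
e: successors {g}; p & (~p -> q) there: g:T. ✓
g: successors {g}; p & (~p -> q) there: g:T. ✓
Satisfying worlds: {e, g}.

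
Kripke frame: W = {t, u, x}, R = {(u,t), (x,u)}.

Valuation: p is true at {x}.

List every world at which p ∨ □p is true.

{t, x}

t: p is F, □p is T. ✓
u: p is F, □p is F. ✗
x: p is T, □p is F. ✓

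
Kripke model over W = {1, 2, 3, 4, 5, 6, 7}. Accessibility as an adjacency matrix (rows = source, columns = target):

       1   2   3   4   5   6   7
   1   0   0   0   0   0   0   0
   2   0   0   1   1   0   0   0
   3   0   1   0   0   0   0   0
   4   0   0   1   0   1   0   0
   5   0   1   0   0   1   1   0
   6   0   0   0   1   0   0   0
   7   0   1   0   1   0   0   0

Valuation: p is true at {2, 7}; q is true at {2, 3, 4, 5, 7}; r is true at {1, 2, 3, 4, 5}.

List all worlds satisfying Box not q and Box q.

1: Box not q is T, Box q is T. ✓
2: Box not q is F, Box q is T. ✗
3: Box not q is F, Box q is T. ✗
4: Box not q is F, Box q is T. ✗
5: Box not q is F, Box q is F. ✗
6: Box not q is F, Box q is T. ✗
7: Box not q is F, Box q is T. ✗

{1}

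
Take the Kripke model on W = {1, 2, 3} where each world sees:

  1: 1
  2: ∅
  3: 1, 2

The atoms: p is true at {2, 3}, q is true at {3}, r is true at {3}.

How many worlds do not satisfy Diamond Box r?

2

1: successors {1}; Box r there: 1:F. ✗
2: no successors, so Diamond Box r fails. ✗
3: successors {1, 2}; Box r there: 1:F, 2:T. ✓
Satisfying worlds: {3}.
So Diamond Box r fails at the other 2 worlds.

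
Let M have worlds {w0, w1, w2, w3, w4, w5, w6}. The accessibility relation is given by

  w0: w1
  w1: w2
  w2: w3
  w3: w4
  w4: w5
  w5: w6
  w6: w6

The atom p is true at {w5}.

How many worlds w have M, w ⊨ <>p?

1

w0: successors {w1}; p there: w1:F. ✗
w1: successors {w2}; p there: w2:F. ✗
w2: successors {w3}; p there: w3:F. ✗
w3: successors {w4}; p there: w4:F. ✗
w4: successors {w5}; p there: w5:T. ✓
w5: successors {w6}; p there: w6:F. ✗
w6: successors {w6}; p there: w6:F. ✗
Satisfying worlds: {w4}.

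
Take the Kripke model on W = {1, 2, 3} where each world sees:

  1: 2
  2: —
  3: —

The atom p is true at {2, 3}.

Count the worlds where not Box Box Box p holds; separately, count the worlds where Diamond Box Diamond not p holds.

For not Box Box Box p:
1: Box Box Box p is T. ✗
2: Box Box Box p is T. ✗
3: Box Box Box p is T. ✗
— 0 worlds.
For Diamond Box Diamond not p:
1: successors {2}; Box Diamond not p there: 2:T. ✓
2: no successors, so Diamond Box Diamond not p fails. ✗
3: no successors, so Diamond Box Diamond not p fails. ✗
— 1 world.

0 and 1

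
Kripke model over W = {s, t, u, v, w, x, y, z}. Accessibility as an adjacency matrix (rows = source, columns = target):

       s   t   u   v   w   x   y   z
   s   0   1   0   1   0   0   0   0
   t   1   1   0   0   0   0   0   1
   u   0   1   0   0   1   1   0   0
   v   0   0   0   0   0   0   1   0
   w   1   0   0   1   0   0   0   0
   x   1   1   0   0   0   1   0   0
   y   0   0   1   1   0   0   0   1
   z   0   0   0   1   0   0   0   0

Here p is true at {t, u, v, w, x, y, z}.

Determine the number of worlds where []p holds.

s: successors {t, v}; p there: t:T, v:T. ✓
t: successors {s, t, z}; p there: s:F, t:T, z:T. ✗
u: successors {t, w, x}; p there: t:T, w:T, x:T. ✓
v: successors {y}; p there: y:T. ✓
w: successors {s, v}; p there: s:F, v:T. ✗
x: successors {s, t, x}; p there: s:F, t:T, x:T. ✗
y: successors {u, v, z}; p there: u:T, v:T, z:T. ✓
z: successors {v}; p there: v:T. ✓
Satisfying worlds: {s, u, v, y, z}.

5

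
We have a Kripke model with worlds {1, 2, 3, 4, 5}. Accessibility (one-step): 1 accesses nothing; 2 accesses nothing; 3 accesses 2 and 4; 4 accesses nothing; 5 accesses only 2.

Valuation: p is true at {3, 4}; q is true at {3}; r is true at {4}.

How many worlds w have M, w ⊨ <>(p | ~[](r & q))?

1: no successors, so <>(p | ~[](r & q)) fails. ✗
2: no successors, so <>(p | ~[](r & q)) fails. ✗
3: successors {2, 4}; p | ~[](r & q) there: 2:F, 4:T. ✓
4: no successors, so <>(p | ~[](r & q)) fails. ✗
5: successors {2}; p | ~[](r & q) there: 2:F. ✗
Satisfying worlds: {3}.

1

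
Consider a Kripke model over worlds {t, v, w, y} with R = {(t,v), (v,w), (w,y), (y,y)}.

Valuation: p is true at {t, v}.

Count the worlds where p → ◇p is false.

t: p is T, ◇p is T. ✓
v: p is T, ◇p is F. ✗
w: p is F, ◇p is F. ✓
y: p is F, ◇p is F. ✓
Satisfying worlds: {t, w, y}.
So p → ◇p fails at the other 1 world.

1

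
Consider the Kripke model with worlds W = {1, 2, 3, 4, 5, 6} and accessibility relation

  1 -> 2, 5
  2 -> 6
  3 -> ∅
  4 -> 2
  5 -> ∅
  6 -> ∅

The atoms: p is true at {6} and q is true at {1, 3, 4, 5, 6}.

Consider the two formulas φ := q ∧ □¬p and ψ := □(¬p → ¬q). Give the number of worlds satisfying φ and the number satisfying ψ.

5 and 5

For q ∧ □¬p:
1: q is T, □¬p is T. ✓
2: q is F, □¬p is F. ✗
3: q is T, □¬p is T. ✓
4: q is T, □¬p is T. ✓
5: q is T, □¬p is T. ✓
6: q is T, □¬p is T. ✓
— 5 worlds.
For □(¬p → ¬q):
1: successors {2, 5}; ¬p → ¬q there: 2:T, 5:F. ✗
2: successors {6}; ¬p → ¬q there: 6:T. ✓
3: no successors, so □(¬p → ¬q) holds vacuously. ✓
4: successors {2}; ¬p → ¬q there: 2:T. ✓
5: no successors, so □(¬p → ¬q) holds vacuously. ✓
6: no successors, so □(¬p → ¬q) holds vacuously. ✓
— 5 worlds.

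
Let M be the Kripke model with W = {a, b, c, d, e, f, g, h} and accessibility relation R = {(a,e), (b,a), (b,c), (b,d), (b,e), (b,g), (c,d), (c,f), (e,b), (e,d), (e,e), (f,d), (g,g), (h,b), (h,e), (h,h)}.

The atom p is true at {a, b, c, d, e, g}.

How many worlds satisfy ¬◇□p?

a: ◇□p is T. ✗
b: ◇□p is T. ✗
c: ◇□p is T. ✗
d: ◇□p is F. ✓
e: ◇□p is T. ✗
f: ◇□p is T. ✗
g: ◇□p is T. ✗
h: ◇□p is T. ✗
Satisfying worlds: {d}.

1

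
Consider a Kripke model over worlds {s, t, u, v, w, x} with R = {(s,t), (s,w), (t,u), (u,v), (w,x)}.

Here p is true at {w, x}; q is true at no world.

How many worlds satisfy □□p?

4

s: successors {t, w}; □p there: t:F, w:T. ✗
t: successors {u}; □p there: u:F. ✗
u: successors {v}; □p there: v:T. ✓
v: no successors, so □□p holds vacuously. ✓
w: successors {x}; □p there: x:T. ✓
x: no successors, so □□p holds vacuously. ✓
Satisfying worlds: {u, v, w, x}.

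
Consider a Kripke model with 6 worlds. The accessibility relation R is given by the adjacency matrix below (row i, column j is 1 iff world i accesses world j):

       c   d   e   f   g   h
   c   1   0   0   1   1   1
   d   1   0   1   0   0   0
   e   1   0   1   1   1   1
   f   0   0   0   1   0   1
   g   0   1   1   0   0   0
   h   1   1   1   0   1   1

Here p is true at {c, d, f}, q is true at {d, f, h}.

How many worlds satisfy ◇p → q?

c: ◇p is T, q is F. ✗
d: ◇p is T, q is T. ✓
e: ◇p is T, q is F. ✗
f: ◇p is T, q is T. ✓
g: ◇p is T, q is F. ✗
h: ◇p is T, q is T. ✓
Satisfying worlds: {d, f, h}.

3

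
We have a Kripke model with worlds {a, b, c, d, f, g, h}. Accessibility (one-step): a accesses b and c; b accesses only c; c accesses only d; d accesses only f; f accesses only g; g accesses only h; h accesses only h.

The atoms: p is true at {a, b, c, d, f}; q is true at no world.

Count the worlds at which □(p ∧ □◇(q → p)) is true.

4

a: successors {b, c}; p ∧ □◇(q → p) there: b:T, c:T. ✓
b: successors {c}; p ∧ □◇(q → p) there: c:T. ✓
c: successors {d}; p ∧ □◇(q → p) there: d:T. ✓
d: successors {f}; p ∧ □◇(q → p) there: f:T. ✓
f: successors {g}; p ∧ □◇(q → p) there: g:F. ✗
g: successors {h}; p ∧ □◇(q → p) there: h:F. ✗
h: successors {h}; p ∧ □◇(q → p) there: h:F. ✗
Satisfying worlds: {a, b, c, d}.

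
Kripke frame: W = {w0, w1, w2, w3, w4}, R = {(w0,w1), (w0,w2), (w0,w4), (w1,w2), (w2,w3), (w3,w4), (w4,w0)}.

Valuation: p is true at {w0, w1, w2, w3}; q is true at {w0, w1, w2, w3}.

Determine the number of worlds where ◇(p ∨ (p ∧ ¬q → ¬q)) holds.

5

w0: successors {w1, w2, w4}; p ∨ (p ∧ ¬q → ¬q) there: w1:T, w2:T, w4:T. ✓
w1: successors {w2}; p ∨ (p ∧ ¬q → ¬q) there: w2:T. ✓
w2: successors {w3}; p ∨ (p ∧ ¬q → ¬q) there: w3:T. ✓
w3: successors {w4}; p ∨ (p ∧ ¬q → ¬q) there: w4:T. ✓
w4: successors {w0}; p ∨ (p ∧ ¬q → ¬q) there: w0:T. ✓
Satisfying worlds: {w0, w1, w2, w3, w4}.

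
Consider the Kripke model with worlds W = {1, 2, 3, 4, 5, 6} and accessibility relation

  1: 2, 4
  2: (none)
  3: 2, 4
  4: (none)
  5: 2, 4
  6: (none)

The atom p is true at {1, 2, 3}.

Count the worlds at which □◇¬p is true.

3

1: successors {2, 4}; ◇¬p there: 2:F, 4:F. ✗
2: no successors, so □◇¬p holds vacuously. ✓
3: successors {2, 4}; ◇¬p there: 2:F, 4:F. ✗
4: no successors, so □◇¬p holds vacuously. ✓
5: successors {2, 4}; ◇¬p there: 2:F, 4:F. ✗
6: no successors, so □◇¬p holds vacuously. ✓
Satisfying worlds: {2, 4, 6}.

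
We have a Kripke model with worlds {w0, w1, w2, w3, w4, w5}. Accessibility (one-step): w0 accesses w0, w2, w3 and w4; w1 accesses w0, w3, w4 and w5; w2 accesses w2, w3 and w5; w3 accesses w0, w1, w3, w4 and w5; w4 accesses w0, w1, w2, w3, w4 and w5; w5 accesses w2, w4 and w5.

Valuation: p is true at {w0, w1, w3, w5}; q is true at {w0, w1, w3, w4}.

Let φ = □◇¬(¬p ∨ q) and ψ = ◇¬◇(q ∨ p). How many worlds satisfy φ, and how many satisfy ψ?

For □◇¬(¬p ∨ q):
w0: successors {w0, w2, w3, w4}; ◇¬(¬p ∨ q) there: w0:F, w2:T, w3:T, w4:T. ✗
w1: successors {w0, w3, w4, w5}; ◇¬(¬p ∨ q) there: w0:F, w3:T, w4:T, w5:T. ✗
w2: successors {w2, w3, w5}; ◇¬(¬p ∨ q) there: w2:T, w3:T, w5:T. ✓
w3: successors {w0, w1, w3, w4, w5}; ◇¬(¬p ∨ q) there: w0:F, w1:T, w3:T, w4:T, w5:T. ✗
w4: successors {w0, w1, w2, w3, w4, w5}; ◇¬(¬p ∨ q) there: w0:F, w1:T, w2:T, w3:T, w4:T, w5:T. ✗
w5: successors {w2, w4, w5}; ◇¬(¬p ∨ q) there: w2:T, w4:T, w5:T. ✓
— 2 worlds.
For ◇¬◇(q ∨ p):
w0: successors {w0, w2, w3, w4}; ¬◇(q ∨ p) there: w0:F, w2:F, w3:F, w4:F. ✗
w1: successors {w0, w3, w4, w5}; ¬◇(q ∨ p) there: w0:F, w3:F, w4:F, w5:F. ✗
w2: successors {w2, w3, w5}; ¬◇(q ∨ p) there: w2:F, w3:F, w5:F. ✗
w3: successors {w0, w1, w3, w4, w5}; ¬◇(q ∨ p) there: w0:F, w1:F, w3:F, w4:F, w5:F. ✗
w4: successors {w0, w1, w2, w3, w4, w5}; ¬◇(q ∨ p) there: w0:F, w1:F, w2:F, w3:F, w4:F, w5:F. ✗
w5: successors {w2, w4, w5}; ¬◇(q ∨ p) there: w2:F, w4:F, w5:F. ✗
— 0 worlds.

2 and 0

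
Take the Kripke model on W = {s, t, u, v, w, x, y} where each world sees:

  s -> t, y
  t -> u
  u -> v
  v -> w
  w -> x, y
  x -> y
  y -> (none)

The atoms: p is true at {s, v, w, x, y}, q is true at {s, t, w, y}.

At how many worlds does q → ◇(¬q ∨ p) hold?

s: q is T, ◇(¬q ∨ p) is T. ✓
t: q is T, ◇(¬q ∨ p) is T. ✓
u: q is F, ◇(¬q ∨ p) is T. ✓
v: q is F, ◇(¬q ∨ p) is T. ✓
w: q is T, ◇(¬q ∨ p) is T. ✓
x: q is F, ◇(¬q ∨ p) is T. ✓
y: q is T, ◇(¬q ∨ p) is F. ✗
Satisfying worlds: {s, t, u, v, w, x}.

6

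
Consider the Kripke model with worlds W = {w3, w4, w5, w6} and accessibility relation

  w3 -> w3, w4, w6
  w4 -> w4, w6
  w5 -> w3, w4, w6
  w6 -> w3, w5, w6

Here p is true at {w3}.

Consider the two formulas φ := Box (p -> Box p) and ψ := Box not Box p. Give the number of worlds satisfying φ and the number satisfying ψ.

For Box (p -> Box p):
w3: successors {w3, w4, w6}; p -> Box p there: w3:F, w4:T, w6:T. ✗
w4: successors {w4, w6}; p -> Box p there: w4:T, w6:T. ✓
w5: successors {w3, w4, w6}; p -> Box p there: w3:F, w4:T, w6:T. ✗
w6: successors {w3, w5, w6}; p -> Box p there: w3:F, w5:T, w6:T. ✗
— 1 world.
For Box not Box p:
w3: successors {w3, w4, w6}; not Box p there: w3:T, w4:T, w6:T. ✓
w4: successors {w4, w6}; not Box p there: w4:T, w6:T. ✓
w5: successors {w3, w4, w6}; not Box p there: w3:T, w4:T, w6:T. ✓
w6: successors {w3, w5, w6}; not Box p there: w3:T, w5:T, w6:T. ✓
— 4 worlds.

1 and 4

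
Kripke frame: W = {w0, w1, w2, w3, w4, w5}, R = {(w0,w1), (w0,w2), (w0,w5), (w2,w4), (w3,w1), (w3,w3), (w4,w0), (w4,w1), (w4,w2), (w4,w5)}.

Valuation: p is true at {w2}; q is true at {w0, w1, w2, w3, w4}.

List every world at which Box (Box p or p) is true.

w0: successors {w1, w2, w5}; Box p or p there: w1:T, w2:T, w5:T. ✓
w1: no successors, so Box (Box p or p) holds vacuously. ✓
w2: successors {w4}; Box p or p there: w4:F. ✗
w3: successors {w1, w3}; Box p or p there: w1:T, w3:F. ✗
w4: successors {w0, w1, w2, w5}; Box p or p there: w0:F, w1:T, w2:T, w5:T. ✗
w5: no successors, so Box (Box p or p) holds vacuously. ✓

{w0, w1, w5}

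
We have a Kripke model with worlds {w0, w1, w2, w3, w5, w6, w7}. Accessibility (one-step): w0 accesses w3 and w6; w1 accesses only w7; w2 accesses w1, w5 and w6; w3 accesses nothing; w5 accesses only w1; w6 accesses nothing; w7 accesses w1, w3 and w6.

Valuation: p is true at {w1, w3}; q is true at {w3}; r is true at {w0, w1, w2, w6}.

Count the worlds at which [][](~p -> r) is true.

4

w0: successors {w3, w6}; [](~p -> r) there: w3:T, w6:T. ✓
w1: successors {w7}; [](~p -> r) there: w7:T. ✓
w2: successors {w1, w5, w6}; [](~p -> r) there: w1:F, w5:T, w6:T. ✗
w3: no successors, so [][](~p -> r) holds vacuously. ✓
w5: successors {w1}; [](~p -> r) there: w1:F. ✗
w6: no successors, so [][](~p -> r) holds vacuously. ✓
w7: successors {w1, w3, w6}; [](~p -> r) there: w1:F, w3:T, w6:T. ✗
Satisfying worlds: {w0, w1, w3, w6}.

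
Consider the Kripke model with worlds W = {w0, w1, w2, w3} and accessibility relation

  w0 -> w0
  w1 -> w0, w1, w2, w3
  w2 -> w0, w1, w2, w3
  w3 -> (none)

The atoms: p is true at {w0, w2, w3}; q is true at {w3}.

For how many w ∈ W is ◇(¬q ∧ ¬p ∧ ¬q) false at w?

w0: successors {w0}; ¬q ∧ ¬p ∧ ¬q there: w0:F. ✗
w1: successors {w0, w1, w2, w3}; ¬q ∧ ¬p ∧ ¬q there: w0:F, w1:T, w2:F, w3:F. ✓
w2: successors {w0, w1, w2, w3}; ¬q ∧ ¬p ∧ ¬q there: w0:F, w1:T, w2:F, w3:F. ✓
w3: no successors, so ◇(¬q ∧ ¬p ∧ ¬q) fails. ✗
Satisfying worlds: {w1, w2}.
So ◇(¬q ∧ ¬p ∧ ¬q) fails at the other 2 worlds.

2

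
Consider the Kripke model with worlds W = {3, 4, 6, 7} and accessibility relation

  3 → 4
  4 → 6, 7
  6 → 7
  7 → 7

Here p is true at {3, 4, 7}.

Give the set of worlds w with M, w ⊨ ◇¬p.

{4}

3: successors {4}; ¬p there: 4:F. ✗
4: successors {6, 7}; ¬p there: 6:T, 7:F. ✓
6: successors {7}; ¬p there: 7:F. ✗
7: successors {7}; ¬p there: 7:F. ✗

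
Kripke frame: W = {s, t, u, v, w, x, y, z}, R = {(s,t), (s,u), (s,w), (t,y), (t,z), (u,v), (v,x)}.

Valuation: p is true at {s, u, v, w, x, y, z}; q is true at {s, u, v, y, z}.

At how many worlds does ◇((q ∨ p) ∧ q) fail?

5

s: successors {t, u, w}; (q ∨ p) ∧ q there: t:F, u:T, w:F. ✓
t: successors {y, z}; (q ∨ p) ∧ q there: y:T, z:T. ✓
u: successors {v}; (q ∨ p) ∧ q there: v:T. ✓
v: successors {x}; (q ∨ p) ∧ q there: x:F. ✗
w: no successors, so ◇((q ∨ p) ∧ q) fails. ✗
x: no successors, so ◇((q ∨ p) ∧ q) fails. ✗
y: no successors, so ◇((q ∨ p) ∧ q) fails. ✗
z: no successors, so ◇((q ∨ p) ∧ q) fails. ✗
Satisfying worlds: {s, t, u}.
So ◇((q ∨ p) ∧ q) fails at the other 5 worlds.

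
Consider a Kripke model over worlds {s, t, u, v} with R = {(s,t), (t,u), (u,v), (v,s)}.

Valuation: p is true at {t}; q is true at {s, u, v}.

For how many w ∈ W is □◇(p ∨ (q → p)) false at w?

3

s: successors {t}; ◇(p ∨ (q → p)) there: t:F. ✗
t: successors {u}; ◇(p ∨ (q → p)) there: u:F. ✗
u: successors {v}; ◇(p ∨ (q → p)) there: v:F. ✗
v: successors {s}; ◇(p ∨ (q → p)) there: s:T. ✓
Satisfying worlds: {v}.
So □◇(p ∨ (q → p)) fails at the other 3 worlds.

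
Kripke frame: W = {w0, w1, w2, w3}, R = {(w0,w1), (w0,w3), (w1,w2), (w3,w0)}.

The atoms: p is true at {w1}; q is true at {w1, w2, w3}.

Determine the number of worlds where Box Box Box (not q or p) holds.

2

w0: successors {w1, w3}; Box Box (not q or p) there: w1:T, w3:F. ✗
w1: successors {w2}; Box Box (not q or p) there: w2:T. ✓
w2: no successors, so Box Box Box (not q or p) holds vacuously. ✓
w3: successors {w0}; Box Box (not q or p) there: w0:F. ✗
Satisfying worlds: {w1, w2}.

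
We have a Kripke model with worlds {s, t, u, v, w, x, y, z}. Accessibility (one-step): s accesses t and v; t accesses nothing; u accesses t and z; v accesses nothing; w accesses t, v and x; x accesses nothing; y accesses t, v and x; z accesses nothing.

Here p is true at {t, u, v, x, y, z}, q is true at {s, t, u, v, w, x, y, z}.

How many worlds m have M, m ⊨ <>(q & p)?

4

s: successors {t, v}; q & p there: t:T, v:T. ✓
t: no successors, so <>(q & p) fails. ✗
u: successors {t, z}; q & p there: t:T, z:T. ✓
v: no successors, so <>(q & p) fails. ✗
w: successors {t, v, x}; q & p there: t:T, v:T, x:T. ✓
x: no successors, so <>(q & p) fails. ✗
y: successors {t, v, x}; q & p there: t:T, v:T, x:T. ✓
z: no successors, so <>(q & p) fails. ✗
Satisfying worlds: {s, u, w, y}.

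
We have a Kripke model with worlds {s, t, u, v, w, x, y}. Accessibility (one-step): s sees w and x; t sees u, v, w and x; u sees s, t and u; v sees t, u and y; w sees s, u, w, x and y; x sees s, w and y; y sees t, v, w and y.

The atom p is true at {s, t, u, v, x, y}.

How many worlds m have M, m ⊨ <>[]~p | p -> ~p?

s: <>[]~p | p is T, ~p is F. ✗
t: <>[]~p | p is T, ~p is F. ✗
u: <>[]~p | p is T, ~p is F. ✗
v: <>[]~p | p is T, ~p is F. ✗
w: <>[]~p | p is F, ~p is T. ✓
x: <>[]~p | p is T, ~p is F. ✗
y: <>[]~p | p is T, ~p is F. ✗
Satisfying worlds: {w}.

1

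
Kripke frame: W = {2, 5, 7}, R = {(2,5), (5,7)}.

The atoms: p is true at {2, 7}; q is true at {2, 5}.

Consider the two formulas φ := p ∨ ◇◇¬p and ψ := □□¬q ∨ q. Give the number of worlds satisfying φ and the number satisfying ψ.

2 and 3

For p ∨ ◇◇¬p:
2: p is T, ◇◇¬p is F. ✓
5: p is F, ◇◇¬p is F. ✗
7: p is T, ◇◇¬p is F. ✓
— 2 worlds.
For □□¬q ∨ q:
2: □□¬q is T, q is T. ✓
5: □□¬q is T, q is T. ✓
7: □□¬q is T, q is F. ✓
— 3 worlds.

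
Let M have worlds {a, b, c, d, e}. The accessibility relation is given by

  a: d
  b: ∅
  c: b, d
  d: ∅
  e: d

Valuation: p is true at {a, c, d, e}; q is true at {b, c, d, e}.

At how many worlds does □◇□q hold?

a: successors {d}; ◇□q there: d:F. ✗
b: no successors, so □◇□q holds vacuously. ✓
c: successors {b, d}; ◇□q there: b:F, d:F. ✗
d: no successors, so □◇□q holds vacuously. ✓
e: successors {d}; ◇□q there: d:F. ✗
Satisfying worlds: {b, d}.

2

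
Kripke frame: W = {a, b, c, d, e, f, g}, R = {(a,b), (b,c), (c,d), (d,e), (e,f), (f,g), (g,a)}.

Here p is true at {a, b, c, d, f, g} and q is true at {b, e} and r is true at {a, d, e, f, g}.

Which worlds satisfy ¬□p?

a: □p is T. ✗
b: □p is T. ✗
c: □p is T. ✗
d: □p is F. ✓
e: □p is T. ✗
f: □p is T. ✗
g: □p is T. ✗

{d}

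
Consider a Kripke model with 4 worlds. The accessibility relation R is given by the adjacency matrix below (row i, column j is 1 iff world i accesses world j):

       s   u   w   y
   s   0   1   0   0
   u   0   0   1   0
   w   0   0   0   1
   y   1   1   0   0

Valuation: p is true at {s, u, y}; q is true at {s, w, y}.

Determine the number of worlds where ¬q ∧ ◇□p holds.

1

s: ¬q is F, ◇□p is F. ✗
u: ¬q is T, ◇□p is T. ✓
w: ¬q is F, ◇□p is T. ✗
y: ¬q is F, ◇□p is T. ✗
Satisfying worlds: {u}.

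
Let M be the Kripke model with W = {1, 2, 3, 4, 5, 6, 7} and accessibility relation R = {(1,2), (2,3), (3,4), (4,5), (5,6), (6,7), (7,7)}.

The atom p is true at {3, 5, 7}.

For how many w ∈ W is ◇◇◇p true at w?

5

1: successors {2}; ◇◇p there: 2:F. ✗
2: successors {3}; ◇◇p there: 3:T. ✓
3: successors {4}; ◇◇p there: 4:F. ✗
4: successors {5}; ◇◇p there: 5:T. ✓
5: successors {6}; ◇◇p there: 6:T. ✓
6: successors {7}; ◇◇p there: 7:T. ✓
7: successors {7}; ◇◇p there: 7:T. ✓
Satisfying worlds: {2, 4, 5, 6, 7}.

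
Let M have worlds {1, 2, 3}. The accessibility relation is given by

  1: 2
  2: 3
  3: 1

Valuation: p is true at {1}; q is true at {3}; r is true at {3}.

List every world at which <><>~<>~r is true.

{3}

1: successors {2}; <>~<>~r there: 2:F. ✗
2: successors {3}; <>~<>~r there: 3:F. ✗
3: successors {1}; <>~<>~r there: 1:T. ✓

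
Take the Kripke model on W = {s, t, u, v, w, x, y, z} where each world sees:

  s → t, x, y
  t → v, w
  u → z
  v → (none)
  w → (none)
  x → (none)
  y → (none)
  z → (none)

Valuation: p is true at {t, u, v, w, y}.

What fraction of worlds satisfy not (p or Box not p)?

s: p or Box not p is F. ✓
t: p or Box not p is T. ✗
u: p or Box not p is T. ✗
v: p or Box not p is T. ✗
w: p or Box not p is T. ✗
x: p or Box not p is T. ✗
y: p or Box not p is T. ✗
z: p or Box not p is T. ✗
That's 1 of 8 worlds, so 1/8.

1/8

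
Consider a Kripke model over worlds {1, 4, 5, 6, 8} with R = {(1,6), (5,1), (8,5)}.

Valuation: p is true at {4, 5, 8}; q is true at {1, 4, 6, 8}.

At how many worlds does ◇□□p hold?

2

1: successors {6}; □□p there: 6:T. ✓
4: no successors, so ◇□□p fails. ✗
5: successors {1}; □□p there: 1:T. ✓
6: no successors, so ◇□□p fails. ✗
8: successors {5}; □□p there: 5:F. ✗
Satisfying worlds: {1, 5}.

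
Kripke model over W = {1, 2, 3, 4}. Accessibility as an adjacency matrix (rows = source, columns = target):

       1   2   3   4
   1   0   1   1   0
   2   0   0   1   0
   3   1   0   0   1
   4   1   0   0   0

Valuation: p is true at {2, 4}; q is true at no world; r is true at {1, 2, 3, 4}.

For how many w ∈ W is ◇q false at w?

4

1: successors {2, 3}; q there: 2:F, 3:F. ✗
2: successors {3}; q there: 3:F. ✗
3: successors {1, 4}; q there: 1:F, 4:F. ✗
4: successors {1}; q there: 1:F. ✗
Satisfying worlds: ∅.
So ◇q fails at the other 4 worlds.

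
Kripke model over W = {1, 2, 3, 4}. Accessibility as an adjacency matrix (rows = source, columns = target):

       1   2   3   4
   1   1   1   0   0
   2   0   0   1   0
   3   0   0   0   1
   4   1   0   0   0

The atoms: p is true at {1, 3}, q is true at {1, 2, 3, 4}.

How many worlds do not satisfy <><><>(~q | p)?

1: successors {1, 2}; <><>(~q | p) there: 1:T, 2:F. ✓
2: successors {3}; <><>(~q | p) there: 3:T. ✓
3: successors {4}; <><>(~q | p) there: 4:T. ✓
4: successors {1}; <><>(~q | p) there: 1:T. ✓
Satisfying worlds: {1, 2, 3, 4}.
So <><><>(~q | p) fails at the other 0 worlds.

0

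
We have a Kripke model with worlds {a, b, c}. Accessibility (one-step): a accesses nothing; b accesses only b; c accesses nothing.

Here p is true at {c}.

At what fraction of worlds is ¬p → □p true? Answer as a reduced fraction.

2/3

a: ¬p is T, □p is T. ✓
b: ¬p is T, □p is F. ✗
c: ¬p is F, □p is T. ✓
That's 2 of 3 worlds, so 2/3.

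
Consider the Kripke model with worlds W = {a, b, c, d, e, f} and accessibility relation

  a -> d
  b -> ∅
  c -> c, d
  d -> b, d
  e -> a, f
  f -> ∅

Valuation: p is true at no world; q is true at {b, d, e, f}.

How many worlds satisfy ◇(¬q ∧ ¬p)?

a: successors {d}; ¬q ∧ ¬p there: d:F. ✗
b: no successors, so ◇(¬q ∧ ¬p) fails. ✗
c: successors {c, d}; ¬q ∧ ¬p there: c:T, d:F. ✓
d: successors {b, d}; ¬q ∧ ¬p there: b:F, d:F. ✗
e: successors {a, f}; ¬q ∧ ¬p there: a:T, f:F. ✓
f: no successors, so ◇(¬q ∧ ¬p) fails. ✗
Satisfying worlds: {c, e}.

2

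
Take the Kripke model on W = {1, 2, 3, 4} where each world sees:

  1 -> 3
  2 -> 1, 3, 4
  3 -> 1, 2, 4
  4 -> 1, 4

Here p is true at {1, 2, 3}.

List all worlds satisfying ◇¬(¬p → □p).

1: successors {3}; ¬(¬p → □p) there: 3:F. ✗
2: successors {1, 3, 4}; ¬(¬p → □p) there: 1:F, 3:F, 4:T. ✓
3: successors {1, 2, 4}; ¬(¬p → □p) there: 1:F, 2:F, 4:T. ✓
4: successors {1, 4}; ¬(¬p → □p) there: 1:F, 4:T. ✓

{2, 3, 4}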